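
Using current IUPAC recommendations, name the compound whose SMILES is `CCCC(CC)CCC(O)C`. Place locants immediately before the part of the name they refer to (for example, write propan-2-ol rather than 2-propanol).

The longest carbon chain that includes the –OH group has 8 carbons, so the parent hydride is octane.
An alcohol (–OH) is the principal characteristic group, giving the suffix -ol.
The numbering direction is chosen so that numbering from this end puts the hydroxyl group at C-2 rather than C-7.
That gives the hydroxyl at C-2; an ethyl group at C-5.
The name is 5-ethyloctan-2-ol.

5-ethyloctan-2-ol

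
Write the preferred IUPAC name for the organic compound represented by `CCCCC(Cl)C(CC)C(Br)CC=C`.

4-bromo-6-chloro-5-ethyldec-1-ene

The longest carbon chain that includes the multiple bond has 10 carbons, so the parent hydride is decane.
A C=C double bond in the chain gives the infix -ene-.
The numbering direction is chosen so that numbering from this end puts the double bond at C-1 rather than C-9.
With this numbering: the double bond between C-1 and C-2; a bromo group at C-4; a chloro group at C-6; an ethyl group at C-5.
Substituent prefixes are cited in alphabetical order (multiplying prefixes like di-/tri- are ignored for ordering).
The name is 4-bromo-6-chloro-5-ethyldec-1-ene.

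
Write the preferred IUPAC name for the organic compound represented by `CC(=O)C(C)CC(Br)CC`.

The longest chain bearing the carbonyl is 7 carbons long (heptane).
A ketone (C=O on an internal carbon) is the principal characteristic group, giving the suffix -one.
The numbering direction is chosen so that numbering from this end puts the carbonyl group at C-2 rather than C-6.
This places the carbonyl at C-2; a bromo group at C-5; a methyl group at C-3.
Prefixes are listed alphabetically: bromo, methyl.
The name is 5-bromo-3-methylheptan-2-one.

5-bromo-3-methylheptan-2-one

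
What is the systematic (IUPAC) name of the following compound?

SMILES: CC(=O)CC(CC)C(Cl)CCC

Counting along the main chain through the carbonyl gives 8 carbons: the parent is octane.
A ketone (C=O on an internal carbon) is the principal characteristic group, giving the suffix -one.
Choose the numbering such that numbering from this end puts the carbonyl group at C-2 rather than C-7.
That gives the carbonyl at C-2; a chloro group at C-5; an ethyl group at C-4.
Substituent prefixes are cited in alphabetical order (multiplying prefixes like di-/tri- are ignored for ordering).
Putting it together: 5-chloro-4-ethyloctan-2-one.

5-chloro-4-ethyloctan-2-one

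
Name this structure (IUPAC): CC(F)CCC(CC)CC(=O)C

The longest chain bearing the carbonyl is 8 carbons long (octane).
A ketone (C=O on an internal carbon) is the principal characteristic group, giving the suffix -one.
Number the chain so that numbering from this end puts the carbonyl group at C-2 rather than C-7.
This places the carbonyl at C-2; an ethyl group at C-4; a fluoro group at C-7.
Substituent prefixes are cited in alphabetical order (multiplying prefixes like di-/tri- are ignored for ordering).
The name is 4-ethyl-7-fluorooctan-2-one.

4-ethyl-7-fluorooctan-2-one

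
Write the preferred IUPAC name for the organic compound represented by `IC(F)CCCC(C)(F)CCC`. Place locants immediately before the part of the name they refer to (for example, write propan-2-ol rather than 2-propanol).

The parent chain contains 8 carbons (octane).
Choose the numbering such that the substituent locant set {1,1,5,5} is lower than {4,4,8,8} at the first point of difference.
This places fluoro groups at C-1 and C-5; an iodo group at C-1; a methyl group at C-5.
Prefixes are listed alphabetically: fluoro, iodo, methyl.
Putting it together: 1,5-difluoro-1-iodo-5-methyloctane.

1,5-difluoro-1-iodo-5-methyloctane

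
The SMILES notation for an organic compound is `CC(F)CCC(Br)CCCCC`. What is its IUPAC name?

5-bromo-2-fluorodecane

The longest carbon chain is 10 atoms: the parent is decane.
The numbering direction is chosen so that the substituent locant set {2,5} is lower than {6,9} at the first point of difference.
This places a bromo group at C-5; a fluoro group at C-2.
The substituents are ordered alphabetically, ignoring any di-/tri- multipliers.
Putting it together: 5-bromo-2-fluorodecane.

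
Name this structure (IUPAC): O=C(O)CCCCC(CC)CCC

The longest chain bearing the –COOH group is 9 carbons long (nonane).
The highest-priority functional group is a carboxylic acid (terminal –COOH), so the name ends in -oic acid.
The numbering direction is chosen so that the carboxylic acid carbon is C-1 by definition.
That gives an ethyl group at C-6.
Putting it together: 6-ethylnonanoic acid.

6-ethylnonanoic acid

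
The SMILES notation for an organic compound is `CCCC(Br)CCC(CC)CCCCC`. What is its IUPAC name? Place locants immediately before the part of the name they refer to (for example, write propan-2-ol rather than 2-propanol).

4-bromo-7-ethyldodecane

The longest continuous carbon chain has 12 atoms, so the parent hydride is dodecane.
Choose the numbering such that the substituent locant set {4,7} is lower than {6,9} at the first point of difference.
That gives a bromo group at C-4; an ethyl group at C-7.
Substituent prefixes are cited in alphabetical order (multiplying prefixes like di-/tri- are ignored for ordering).
Assembling the pieces gives 4-bromo-7-ethyldodecane.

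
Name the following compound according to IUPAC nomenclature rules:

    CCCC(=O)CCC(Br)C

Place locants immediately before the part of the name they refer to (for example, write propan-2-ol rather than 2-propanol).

7-bromooctan-4-one

Counting along the main chain through the carbonyl gives 8 carbons: the parent is octane.
The highest-priority functional group is a ketone (C=O on an internal carbon), so the name ends in -one.
Choose the numbering such that numbering from this end puts the carbonyl group at C-4 rather than C-5.
That gives the carbonyl at C-4; a bromo group at C-7.
Putting it together: 7-bromooctan-4-one.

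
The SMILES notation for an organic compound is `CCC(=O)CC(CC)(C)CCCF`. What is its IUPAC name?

5-ethyl-8-fluoro-5-methyloctan-3-one

Counting along the main chain through the carbonyl gives 8 carbons: the parent is octane.
The principal characteristic group is a ketone (C=O on an internal carbon), named with the suffix -one.
Choose the numbering such that numbering from this end puts the carbonyl group at C-3 rather than C-6.
With this numbering: the carbonyl at C-3; an ethyl group at C-5; a fluoro group at C-8; a methyl group at C-5.
Substituent prefixes are cited in alphabetical order (multiplying prefixes like di-/tri- are ignored for ordering).
Assembling the pieces gives 5-ethyl-8-fluoro-5-methyloctan-3-one.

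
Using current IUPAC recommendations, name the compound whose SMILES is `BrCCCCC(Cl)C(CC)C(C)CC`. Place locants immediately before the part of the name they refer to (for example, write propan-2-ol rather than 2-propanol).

1-bromo-5-chloro-6-ethyl-7-methylnonane

The parent chain contains 9 carbons (nonane).
Choose the numbering such that the substituent locant set {1,5,6,7} is lower than {3,4,5,9} at the first point of difference.
With this numbering: a bromo group at C-1; a chloro group at C-5; an ethyl group at C-6; a methyl group at C-7.
Prefixes are listed alphabetically: bromo, chloro, ethyl, methyl.
The name is 1-bromo-5-chloro-6-ethyl-7-methylnonane.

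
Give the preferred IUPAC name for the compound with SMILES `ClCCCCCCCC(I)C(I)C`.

1-chloro-8,9-diiododecane

The parent chain contains 10 carbons (decane).
The numbering direction is chosen so that the substituent locant set {1,8,9} is lower than {2,3,10} at the first point of difference.
That gives a chloro group at C-1; iodo groups at C-8 and C-9.
The substituents are ordered alphabetically, ignoring any di-/tri- multipliers.
The name is 1-chloro-8,9-diiododecane.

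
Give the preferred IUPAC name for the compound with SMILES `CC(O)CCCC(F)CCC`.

Counting along the main chain through the –OH group gives 9 carbons: the parent is nonane.
The highest-priority functional group is an alcohol (–OH), so the name ends in -ol.
The numbering direction is chosen so that numbering from this end puts the hydroxyl group at C-2 rather than C-8.
That gives the hydroxyl at C-2; a fluoro group at C-6.
Assembling the pieces gives 6-fluorononan-2-ol.

6-fluorononan-2-ol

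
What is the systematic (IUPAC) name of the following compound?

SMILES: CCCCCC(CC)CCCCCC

6-ethyldodecane

The longest carbon chain is 12 atoms: the parent is dodecane.
Number the chain so that the substituent locant set {6} is lower than {7} at the first point of difference.
This places an ethyl group at C-6.
Putting it together: 6-ethyldodecane.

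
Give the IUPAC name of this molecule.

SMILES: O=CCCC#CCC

The longest carbon chain that includes the –CHO group and the multiple bond has 7 carbons, so the parent hydride is heptane.
The highest-priority functional group is an aldehyde (terminal –CHO), so the name ends in -al.
The chain contains a C≡C triple bond, so the unsaturation ending is -yne.
Choose the numbering such that the aldehyde carbon is C-1 by definition.
This places the triple bond between C-4 and C-5.
Assembling the pieces gives hept-4-ynal.

hept-4-ynal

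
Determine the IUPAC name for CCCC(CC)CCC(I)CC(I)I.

6-ethyl-1,1,3-triiodononane

The parent chain contains 9 carbons (nonane).
Choose the numbering such that the substituent locant set {1,1,3,6} is lower than {4,7,9,9} at the first point of difference.
With this numbering: an ethyl group at C-6; iodo groups at C-1 (×2) and C-3.
Substituent prefixes are cited in alphabetical order (multiplying prefixes like di-/tri- are ignored for ordering).
Putting it together: 6-ethyl-1,1,3-triiodononane.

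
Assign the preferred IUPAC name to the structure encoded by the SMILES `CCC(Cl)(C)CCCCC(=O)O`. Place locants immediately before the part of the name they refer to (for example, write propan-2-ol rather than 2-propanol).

Counting along the main chain through the –COOH group gives 8 carbons: the parent is octane.
The highest-priority functional group is a carboxylic acid (terminal –COOH), so the name ends in -oic acid.
Choose the numbering such that the carboxylic acid carbon is C-1 by definition.
That gives a chloro group at C-6; a methyl group at C-6.
The substituents are ordered alphabetically, ignoring any di-/tri- multipliers.
The name is 6-chloro-6-methyloctanoic acid.

6-chloro-6-methyloctanoic acid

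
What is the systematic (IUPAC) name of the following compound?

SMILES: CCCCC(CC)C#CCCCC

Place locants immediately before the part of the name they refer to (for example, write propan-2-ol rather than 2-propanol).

Counting along the main chain through the multiple bond gives 11 carbons: the parent is undecane.
The chain contains a C≡C triple bond, so the unsaturation ending is -yne.
The numbering direction is chosen so that numbering from this end puts the triple bond at C-5 rather than C-6.
With this numbering: the triple bond between C-5 and C-6; an ethyl group at C-7.
Assembling the pieces gives 7-ethylundec-5-yne.

7-ethylundec-5-yne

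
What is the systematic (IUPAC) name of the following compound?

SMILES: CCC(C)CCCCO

5-methylheptan-1-ol

The longest chain bearing the –OH group is 7 carbons long (heptane).
An alcohol (–OH) is the principal characteristic group, giving the suffix -ol.
Number the chain so that numbering from this end puts the hydroxyl group at C-1 rather than C-7.
This places the hydroxyl at C-1; a methyl group at C-5.
Assembling the pieces gives 5-methylheptan-1-ol.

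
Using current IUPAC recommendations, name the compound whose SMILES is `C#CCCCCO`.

The longest chain bearing the –OH group and the multiple bond is 6 carbons long (hexane).
The principal characteristic group is an alcohol (–OH), named with the suffix -ol.
There is one C≡C triple bond, indicated by the ending -yne.
The numbering direction is chosen so that numbering from this end puts the hydroxyl group at C-1 rather than C-6.
This places the hydroxyl at C-1; the triple bond between C-5 and C-6.
Putting it together: hex-5-yn-1-ol.

hex-5-yn-1-ol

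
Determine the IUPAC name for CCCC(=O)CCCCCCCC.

The longest chain bearing the carbonyl is 12 carbons long (dodecane).
The principal characteristic group is a ketone (C=O on an internal carbon), named with the suffix -one.
Choose the numbering such that numbering from this end puts the carbonyl group at C-4 rather than C-9.
With this numbering: the carbonyl at C-4.
The name is dodecan-4-one.

dodecan-4-one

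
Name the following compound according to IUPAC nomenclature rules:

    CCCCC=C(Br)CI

The longest carbon chain that includes the multiple bond has 7 carbons, so the parent hydride is heptane.
There is one C=C double bond, indicated by the ending -ene.
The numbering direction is chosen so that numbering from this end puts the double bond at C-2 rather than C-5.
This places the double bond between C-2 and C-3; a bromo group at C-2; an iodo group at C-1.
Substituent prefixes are cited in alphabetical order (multiplying prefixes like di-/tri- are ignored for ordering).
The name is 2-bromo-1-iodohept-2-ene.

2-bromo-1-iodohept-2-ene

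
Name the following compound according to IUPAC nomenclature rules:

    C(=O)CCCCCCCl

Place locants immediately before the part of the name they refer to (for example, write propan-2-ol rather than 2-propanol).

The longest chain bearing the –CHO group is 7 carbons long (heptane).
An aldehyde (terminal –CHO) is the principal characteristic group, giving the suffix -al.
Number the chain so that the aldehyde carbon is C-1 by definition.
That gives a chloro group at C-7.
Putting it together: 7-chloroheptanal.

7-chloroheptanal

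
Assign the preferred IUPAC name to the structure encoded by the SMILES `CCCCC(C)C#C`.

The longest chain bearing the multiple bond is 7 carbons long (heptane).
A C≡C triple bond in the chain gives the infix -yne-.
The numbering direction is chosen so that numbering from this end puts the triple bond at C-1 rather than C-6.
This places the triple bond between C-1 and C-2; a methyl group at C-3.
Putting it together: 3-methylhept-1-yne.

3-methylhept-1-yne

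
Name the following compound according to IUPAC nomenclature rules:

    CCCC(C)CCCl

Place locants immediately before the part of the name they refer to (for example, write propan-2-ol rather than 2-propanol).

1-chloro-3-methylhexane

The longest carbon chain is 6 atoms: the parent is hexane.
Choose the numbering such that the substituent locant set {1,3} is lower than {4,6} at the first point of difference.
With this numbering: a chloro group at C-1; a methyl group at C-3.
Prefixes are listed alphabetically: chloro, methyl.
Putting it together: 1-chloro-3-methylhexane.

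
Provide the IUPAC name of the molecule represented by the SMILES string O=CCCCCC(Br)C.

6-bromoheptanal

The longest chain bearing the –CHO group is 7 carbons long (heptane).
An aldehyde (terminal –CHO) is the principal characteristic group, giving the suffix -al.
Choose the numbering such that the aldehyde carbon is C-1 by definition.
This places a bromo group at C-6.
The name is 6-bromoheptanal.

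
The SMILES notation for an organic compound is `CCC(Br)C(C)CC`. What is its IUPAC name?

3-bromo-4-methylhexane

The longest continuous carbon chain has 6 atoms, so the parent hydride is hexane.
Number the chain so that the locant sets are identical either way, so the alphabetically earlier bromo substituent takes the lower locant (3 rather than 4).
That gives a bromo group at C-3; a methyl group at C-4.
Substituent prefixes are cited in alphabetical order (multiplying prefixes like di-/tri- are ignored for ordering).
Putting it together: 3-bromo-4-methylhexane.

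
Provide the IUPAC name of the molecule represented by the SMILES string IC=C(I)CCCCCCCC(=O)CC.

The longest carbon chain that includes the carbonyl and the multiple bond has 12 carbons, so the parent hydride is dodecane.
The highest-priority functional group is a ketone (C=O on an internal carbon), so the name ends in -one.
A C=C double bond in the chain gives the infix -ene-.
The numbering direction is chosen so that numbering from this end puts the carbonyl group at C-3 rather than C-10.
This places the carbonyl at C-3; the double bond between C-11 and C-12; iodo groups at C-11 and C-12.
The name is 11,12-diiodododec-11-en-3-one.

11,12-diiodododec-11-en-3-one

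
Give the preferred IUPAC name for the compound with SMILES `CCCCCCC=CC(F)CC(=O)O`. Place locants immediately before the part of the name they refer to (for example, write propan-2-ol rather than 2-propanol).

3-fluoroundec-4-enoic acid

The longest carbon chain that includes the –COOH group and the multiple bond has 11 carbons, so the parent hydride is undecane.
A carboxylic acid (terminal –COOH) is the principal characteristic group, giving the suffix -oic acid.
There is one C=C double bond, indicated by the ending -ene.
Choose the numbering such that the carboxylic acid carbon is C-1 by definition.
This places the double bond between C-4 and C-5; a fluoro group at C-3.
Putting it together: 3-fluoroundec-4-enoic acid.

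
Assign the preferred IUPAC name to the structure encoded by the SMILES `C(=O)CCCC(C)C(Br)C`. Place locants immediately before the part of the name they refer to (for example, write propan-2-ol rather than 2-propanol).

The longest chain bearing the –CHO group is 7 carbons long (heptane).
The highest-priority functional group is an aldehyde (terminal –CHO), so the name ends in -al.
Number the chain so that the aldehyde carbon is C-1 by definition.
With this numbering: a bromo group at C-6; a methyl group at C-5.
Prefixes are listed alphabetically: bromo, methyl.
The name is 6-bromo-5-methylheptanal.

6-bromo-5-methylheptanal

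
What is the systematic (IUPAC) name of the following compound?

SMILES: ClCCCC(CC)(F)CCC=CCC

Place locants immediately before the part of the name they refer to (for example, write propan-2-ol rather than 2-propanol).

10-chloro-7-ethyl-7-fluorodec-3-ene

The longest chain bearing the multiple bond is 10 carbons long (decane).
The chain contains a C=C double bond, so the unsaturation ending is -ene.
Number the chain so that numbering from this end puts the double bond at C-3 rather than C-7.
With this numbering: the double bond between C-3 and C-4; a chloro group at C-10; an ethyl group at C-7; a fluoro group at C-7.
Substituent prefixes are cited in alphabetical order (multiplying prefixes like di-/tri- are ignored for ordering).
Assembling the pieces gives 10-chloro-7-ethyl-7-fluorodec-3-ene.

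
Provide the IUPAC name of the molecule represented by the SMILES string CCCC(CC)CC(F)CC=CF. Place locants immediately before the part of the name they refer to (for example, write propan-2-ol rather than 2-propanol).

The longest carbon chain that includes the multiple bond has 9 carbons, so the parent hydride is nonane.
A C=C double bond in the chain gives the infix -ene-.
Choose the numbering such that numbering from this end puts the double bond at C-1 rather than C-8.
This places the double bond between C-1 and C-2; an ethyl group at C-6; fluoro groups at C-1 and C-4.
Substituent prefixes are cited in alphabetical order (multiplying prefixes like di-/tri- are ignored for ordering).
Putting it together: 6-ethyl-1,4-difluoronon-1-ene.

6-ethyl-1,4-difluoronon-1-ene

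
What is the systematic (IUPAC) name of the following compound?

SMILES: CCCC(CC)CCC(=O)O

4-ethylheptanoic acid

The longest chain bearing the –COOH group is 7 carbons long (heptane).
The principal characteristic group is a carboxylic acid (terminal –COOH), named with the suffix -oic acid.
Number the chain so that the carboxylic acid carbon is C-1 by definition.
This places an ethyl group at C-4.
The name is 4-ethylheptanoic acid.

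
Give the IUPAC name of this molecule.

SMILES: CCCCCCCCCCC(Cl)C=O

Counting along the main chain through the –CHO group gives 12 carbons: the parent is dodecane.
The highest-priority functional group is an aldehyde (terminal –CHO), so the name ends in -al.
The numbering direction is chosen so that the aldehyde carbon is C-1 by definition.
With this numbering: a chloro group at C-2.
Assembling the pieces gives 2-chlorododecanal.

2-chlorododecanal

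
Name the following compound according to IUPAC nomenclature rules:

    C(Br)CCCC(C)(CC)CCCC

The longest continuous carbon chain has 9 atoms, so the parent hydride is nonane.
The numbering direction is chosen so that the substituent locant set {1,5,5} is lower than {5,5,9} at the first point of difference.
With this numbering: a bromo group at C-1; an ethyl group at C-5; a methyl group at C-5.
The substituents are ordered alphabetically, ignoring any di-/tri- multipliers.
Assembling the pieces gives 1-bromo-5-ethyl-5-methylnonane.

1-bromo-5-ethyl-5-methylnonane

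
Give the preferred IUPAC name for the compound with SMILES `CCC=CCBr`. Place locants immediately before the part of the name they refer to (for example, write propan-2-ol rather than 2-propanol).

Counting along the main chain through the multiple bond gives 5 carbons: the parent is pentane.
A C=C double bond in the chain gives the infix -ene-.
Choose the numbering such that numbering from this end puts the double bond at C-2 rather than C-3.
With this numbering: the double bond between C-2 and C-3; a bromo group at C-1.
Assembling the pieces gives 1-bromopent-2-ene.

1-bromopent-2-ene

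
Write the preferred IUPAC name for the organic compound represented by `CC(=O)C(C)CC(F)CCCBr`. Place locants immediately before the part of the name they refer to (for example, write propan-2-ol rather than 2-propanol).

Counting along the main chain through the carbonyl gives 8 carbons: the parent is octane.
The principal characteristic group is a ketone (C=O on an internal carbon), named with the suffix -one.
The numbering direction is chosen so that numbering from this end puts the carbonyl group at C-2 rather than C-7.
With this numbering: the carbonyl at C-2; a bromo group at C-8; a fluoro group at C-5; a methyl group at C-3.
Substituent prefixes are cited in alphabetical order (multiplying prefixes like di-/tri- are ignored for ordering).
Putting it together: 8-bromo-5-fluoro-3-methyloctan-2-one.

8-bromo-5-fluoro-3-methyloctan-2-one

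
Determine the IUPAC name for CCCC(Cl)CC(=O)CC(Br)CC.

The longest carbon chain that includes the carbonyl has 10 carbons, so the parent hydride is decane.
The highest-priority functional group is a ketone (C=O on an internal carbon), so the name ends in -one.
Number the chain so that numbering from this end puts the carbonyl group at C-5 rather than C-6.
With this numbering: the carbonyl at C-5; a bromo group at C-3; a chloro group at C-7.
Substituent prefixes are cited in alphabetical order (multiplying prefixes like di-/tri- are ignored for ordering).
Putting it together: 3-bromo-7-chlorodecan-5-one.

3-bromo-7-chlorodecan-5-one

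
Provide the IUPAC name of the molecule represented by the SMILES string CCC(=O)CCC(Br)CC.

6-bromooctan-3-one

The longest chain bearing the carbonyl is 8 carbons long (octane).
A ketone (C=O on an internal carbon) is the principal characteristic group, giving the suffix -one.
Choose the numbering such that numbering from this end puts the carbonyl group at C-3 rather than C-6.
This places the carbonyl at C-3; a bromo group at C-6.
The name is 6-bromooctan-3-one.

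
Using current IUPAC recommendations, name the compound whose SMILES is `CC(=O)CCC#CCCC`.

non-5-yn-2-one

The longest chain bearing the carbonyl and the multiple bond is 9 carbons long (nonane).
A ketone (C=O on an internal carbon) is the principal characteristic group, giving the suffix -one.
A C≡C triple bond in the chain gives the infix -yne-.
The numbering direction is chosen so that numbering from this end puts the carbonyl group at C-2 rather than C-8.
With this numbering: the carbonyl at C-2; the triple bond between C-5 and C-6.
Assembling the pieces gives non-5-yn-2-one.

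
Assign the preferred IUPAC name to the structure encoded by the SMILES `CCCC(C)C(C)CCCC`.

4,5-dimethylnonane

The parent chain contains 9 carbons (nonane).
Number the chain so that the substituent locant set {4,5} is lower than {5,6} at the first point of difference.
With this numbering: methyl groups at C-4 and C-5.
Putting it together: 4,5-dimethylnonane.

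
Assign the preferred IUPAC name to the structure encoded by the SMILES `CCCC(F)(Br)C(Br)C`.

The longest continuous carbon chain has 6 atoms, so the parent hydride is hexane.
Choose the numbering such that the substituent locant set {2,3,3} is lower than {4,4,5} at the first point of difference.
That gives bromo groups at C-2 and C-3; a fluoro group at C-3.
The substituents are ordered alphabetically, ignoring any di-/tri- multipliers.
The name is 2,3-dibromo-3-fluorohexane.

2,3-dibromo-3-fluorohexane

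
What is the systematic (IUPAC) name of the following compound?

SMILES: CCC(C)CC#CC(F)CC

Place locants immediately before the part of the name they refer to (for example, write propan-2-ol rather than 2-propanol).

3-fluoro-7-methylnon-4-yne

The longest carbon chain that includes the multiple bond has 9 carbons, so the parent hydride is nonane.
There is one C≡C triple bond, indicated by the ending -yne.
Number the chain so that numbering from this end puts the triple bond at C-4 rather than C-5.
With this numbering: the triple bond between C-4 and C-5; a fluoro group at C-3; a methyl group at C-7.
Prefixes are listed alphabetically: fluoro, methyl.
Assembling the pieces gives 3-fluoro-7-methylnon-4-yne.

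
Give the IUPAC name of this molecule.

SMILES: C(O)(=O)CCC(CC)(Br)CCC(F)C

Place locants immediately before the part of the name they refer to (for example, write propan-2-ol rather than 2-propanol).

4-bromo-4-ethyl-7-fluorooctanoic acid

The longest chain bearing the –COOH group is 8 carbons long (octane).
The highest-priority functional group is a carboxylic acid (terminal –COOH), so the name ends in -oic acid.
The numbering direction is chosen so that the carboxylic acid carbon is C-1 by definition.
This places a bromo group at C-4; an ethyl group at C-4; a fluoro group at C-7.
Substituent prefixes are cited in alphabetical order (multiplying prefixes like di-/tri- are ignored for ordering).
Putting it together: 4-bromo-4-ethyl-7-fluorooctanoic acid.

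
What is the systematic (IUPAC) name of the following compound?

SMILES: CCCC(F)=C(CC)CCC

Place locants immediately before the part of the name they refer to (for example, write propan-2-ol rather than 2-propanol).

4-ethyl-5-fluorooct-4-ene

The longest carbon chain that includes the multiple bond has 8 carbons, so the parent hydride is octane.
The chain contains a C=C double bond, so the unsaturation ending is -ene.
Choose the numbering such that the locant sets are identical either way, so the alphabetically earlier ethyl substituent takes the lower locant (4 rather than 5).
That gives the double bond between C-4 and C-5; an ethyl group at C-4; a fluoro group at C-5.
The substituents are ordered alphabetically, ignoring any di-/tri- multipliers.
The name is 4-ethyl-5-fluorooct-4-ene.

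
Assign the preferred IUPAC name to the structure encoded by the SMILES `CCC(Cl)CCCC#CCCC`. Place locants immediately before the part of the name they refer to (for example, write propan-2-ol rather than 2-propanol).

9-chloroundec-4-yne

The longest chain bearing the multiple bond is 11 carbons long (undecane).
There is one C≡C triple bond, indicated by the ending -yne.
The numbering direction is chosen so that numbering from this end puts the triple bond at C-4 rather than C-7.
This places the triple bond between C-4 and C-5; a chloro group at C-9.
Putting it together: 9-chloroundec-4-yne.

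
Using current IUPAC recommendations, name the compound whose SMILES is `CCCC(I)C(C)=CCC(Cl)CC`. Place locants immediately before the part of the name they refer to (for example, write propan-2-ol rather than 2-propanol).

Counting along the main chain through the multiple bond gives 10 carbons: the parent is decane.
A C=C double bond in the chain gives the infix -ene-.
Number the chain so that the substituent locant set {3,6,7} is lower than {4,5,8} at the first point of difference.
With this numbering: the double bond between C-5 and C-6; a chloro group at C-3; an iodo group at C-7; a methyl group at C-6.
Substituent prefixes are cited in alphabetical order (multiplying prefixes like di-/tri- are ignored for ordering).
Assembling the pieces gives 3-chloro-7-iodo-6-methyldec-5-ene.

3-chloro-7-iodo-6-methyldec-5-ene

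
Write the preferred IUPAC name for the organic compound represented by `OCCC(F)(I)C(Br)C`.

Counting along the main chain through the –OH group gives 5 carbons: the parent is pentane.
The principal characteristic group is an alcohol (–OH), named with the suffix -ol.
The numbering direction is chosen so that numbering from this end puts the hydroxyl group at C-1 rather than C-5.
That gives the hydroxyl at C-1; a bromo group at C-4; a fluoro group at C-3; an iodo group at C-3.
Substituent prefixes are cited in alphabetical order (multiplying prefixes like di-/tri- are ignored for ordering).
Assembling the pieces gives 4-bromo-3-fluoro-3-iodopentan-1-ol.

4-bromo-3-fluoro-3-iodopentan-1-ol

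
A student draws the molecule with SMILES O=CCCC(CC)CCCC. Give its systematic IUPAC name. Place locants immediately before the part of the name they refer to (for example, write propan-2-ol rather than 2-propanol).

Counting along the main chain through the –CHO group gives 8 carbons: the parent is octane.
An aldehyde (terminal –CHO) is the principal characteristic group, giving the suffix -al.
The numbering direction is chosen so that the aldehyde carbon is C-1 by definition.
With this numbering: an ethyl group at C-4.
Assembling the pieces gives 4-ethyloctanal.

4-ethyloctanal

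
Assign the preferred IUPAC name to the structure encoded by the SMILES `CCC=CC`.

pent-2-ene

The longest chain bearing the multiple bond is 5 carbons long (pentane).
A C=C double bond in the chain gives the infix -ene-.
Choose the numbering such that numbering from this end puts the double bond at C-2 rather than C-3.
That gives the double bond between C-2 and C-3.
The name is pent-2-ene.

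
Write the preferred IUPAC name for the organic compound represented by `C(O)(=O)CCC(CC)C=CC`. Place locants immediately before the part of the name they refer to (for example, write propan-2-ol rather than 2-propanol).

The longest carbon chain that includes the –COOH group and the multiple bond has 7 carbons, so the parent hydride is heptane.
A carboxylic acid (terminal –COOH) is the principal characteristic group, giving the suffix -oic acid.
A C=C double bond in the chain gives the infix -ene-.
Choose the numbering such that the carboxylic acid carbon is C-1 by definition.
That gives the double bond between C-5 and C-6; an ethyl group at C-4.
The name is 4-ethylhept-5-enoic acid.

4-ethylhept-5-enoic acid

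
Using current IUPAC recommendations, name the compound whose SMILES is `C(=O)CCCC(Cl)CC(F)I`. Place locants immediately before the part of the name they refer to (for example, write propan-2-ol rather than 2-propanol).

5-chloro-7-fluoro-7-iodoheptanal

The longest chain bearing the –CHO group is 7 carbons long (heptane).
The highest-priority functional group is an aldehyde (terminal –CHO), so the name ends in -al.
Number the chain so that the aldehyde carbon is C-1 by definition.
That gives a chloro group at C-5; a fluoro group at C-7; an iodo group at C-7.
The substituents are ordered alphabetically, ignoring any di-/tri- multipliers.
Putting it together: 5-chloro-7-fluoro-7-iodoheptanal.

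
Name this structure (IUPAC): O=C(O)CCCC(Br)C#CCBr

5,8-dibromooct-6-ynoic acid

Counting along the main chain through the –COOH group and the multiple bond gives 8 carbons: the parent is octane.
The principal characteristic group is a carboxylic acid (terminal –COOH), named with the suffix -oic acid.
The chain contains a C≡C triple bond, so the unsaturation ending is -yne.
The numbering direction is chosen so that the carboxylic acid carbon is C-1 by definition.
This places the triple bond between C-6 and C-7; bromo groups at C-5 and C-8.
Putting it together: 5,8-dibromooct-6-ynoic acid.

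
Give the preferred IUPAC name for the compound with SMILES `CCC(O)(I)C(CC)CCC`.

The longest carbon chain that includes the –OH group has 7 carbons, so the parent hydride is heptane.
The principal characteristic group is an alcohol (–OH), named with the suffix -ol.
Choose the numbering such that numbering from this end puts the hydroxyl group at C-3 rather than C-5.
That gives the hydroxyl at C-3; an ethyl group at C-4; an iodo group at C-3.
Substituent prefixes are cited in alphabetical order (multiplying prefixes like di-/tri- are ignored for ordering).
The name is 4-ethyl-3-iodoheptan-3-ol.

4-ethyl-3-iodoheptan-3-ol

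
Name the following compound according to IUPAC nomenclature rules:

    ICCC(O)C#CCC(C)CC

The longest carbon chain that includes the –OH group and the multiple bond has 9 carbons, so the parent hydride is nonane.
The principal characteristic group is an alcohol (–OH), named with the suffix -ol.
A C≡C triple bond in the chain gives the infix -yne-.
The numbering direction is chosen so that numbering from this end puts the hydroxyl group at C-3 rather than C-7.
This places the hydroxyl at C-3; the triple bond between C-4 and C-5; an iodo group at C-1; a methyl group at C-7.
The substituents are ordered alphabetically, ignoring any di-/tri- multipliers.
The name is 1-iodo-7-methylnon-4-yn-3-ol.

1-iodo-7-methylnon-4-yn-3-ol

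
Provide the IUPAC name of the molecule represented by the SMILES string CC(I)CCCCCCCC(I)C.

2,10-diiodoundecane

The longest carbon chain is 11 atoms: the parent is undecane.
The molecule is symmetric, so either numbering direction gives the same locants.
This places iodo groups at C-2 and C-10.
Assembling the pieces gives 2,10-diiodoundecane.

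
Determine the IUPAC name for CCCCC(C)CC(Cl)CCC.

4-chloro-6-methyldecane

The longest carbon chain is 10 atoms: the parent is decane.
The numbering direction is chosen so that the substituent locant set {4,6} is lower than {5,7} at the first point of difference.
With this numbering: a chloro group at C-4; a methyl group at C-6.
Prefixes are listed alphabetically: chloro, methyl.
Putting it together: 4-chloro-6-methyldecane.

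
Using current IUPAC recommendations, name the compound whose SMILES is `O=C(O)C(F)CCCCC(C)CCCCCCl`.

12-chloro-2-fluoro-7-methyldodecanoic acid

The longest carbon chain that includes the –COOH group has 12 carbons, so the parent hydride is dodecane.
A carboxylic acid (terminal –COOH) is the principal characteristic group, giving the suffix -oic acid.
The numbering direction is chosen so that the carboxylic acid carbon is C-1 by definition.
That gives a chloro group at C-12; a fluoro group at C-2; a methyl group at C-7.
The substituents are ordered alphabetically, ignoring any di-/tri- multipliers.
The name is 12-chloro-2-fluoro-7-methyldodecanoic acid.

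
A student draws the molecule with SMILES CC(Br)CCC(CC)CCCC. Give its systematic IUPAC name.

The longest carbon chain is 9 atoms: the parent is nonane.
The numbering direction is chosen so that the substituent locant set {2,5} is lower than {5,8} at the first point of difference.
This places a bromo group at C-2; an ethyl group at C-5.
Substituent prefixes are cited in alphabetical order (multiplying prefixes like di-/tri- are ignored for ordering).
Putting it together: 2-bromo-5-ethylnonane.

2-bromo-5-ethylnonane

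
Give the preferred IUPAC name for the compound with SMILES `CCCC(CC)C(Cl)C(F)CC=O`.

The longest chain bearing the –CHO group is 8 carbons long (octane).
The principal characteristic group is an aldehyde (terminal –CHO), named with the suffix -al.
The numbering direction is chosen so that the aldehyde carbon is C-1 by definition.
That gives a chloro group at C-4; an ethyl group at C-5; a fluoro group at C-3.
The substituents are ordered alphabetically, ignoring any di-/tri- multipliers.
Putting it together: 4-chloro-5-ethyl-3-fluorooctanal.

4-chloro-5-ethyl-3-fluorooctanal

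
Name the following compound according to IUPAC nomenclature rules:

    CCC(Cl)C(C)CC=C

5-chloro-4-methylhept-1-ene

Counting along the main chain through the multiple bond gives 7 carbons: the parent is heptane.
The chain contains a C=C double bond, so the unsaturation ending is -ene.
Number the chain so that numbering from this end puts the double bond at C-1 rather than C-6.
That gives the double bond between C-1 and C-2; a chloro group at C-5; a methyl group at C-4.
Substituent prefixes are cited in alphabetical order (multiplying prefixes like di-/tri- are ignored for ordering).
Putting it together: 5-chloro-4-methylhept-1-ene.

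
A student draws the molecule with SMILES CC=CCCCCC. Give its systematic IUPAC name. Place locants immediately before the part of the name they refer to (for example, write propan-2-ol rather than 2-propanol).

oct-2-ene

The longest chain bearing the multiple bond is 8 carbons long (octane).
There is one C=C double bond, indicated by the ending -ene.
The numbering direction is chosen so that numbering from this end puts the double bond at C-2 rather than C-6.
This places the double bond between C-2 and C-3.
Putting it together: oct-2-ene.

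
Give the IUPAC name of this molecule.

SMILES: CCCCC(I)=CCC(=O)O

4-iodooct-3-enoic acid

The longest chain bearing the –COOH group and the multiple bond is 8 carbons long (octane).
The highest-priority functional group is a carboxylic acid (terminal –COOH), so the name ends in -oic acid.
A C=C double bond in the chain gives the infix -ene-.
Number the chain so that the carboxylic acid carbon is C-1 by definition.
With this numbering: the double bond between C-3 and C-4; an iodo group at C-4.
The name is 4-iodooct-3-enoic acid.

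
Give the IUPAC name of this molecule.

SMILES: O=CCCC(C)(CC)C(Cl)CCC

5-chloro-4-ethyl-4-methyloctanal

Counting along the main chain through the –CHO group gives 8 carbons: the parent is octane.
An aldehyde (terminal –CHO) is the principal characteristic group, giving the suffix -al.
Choose the numbering such that the aldehyde carbon is C-1 by definition.
This places a chloro group at C-5; an ethyl group at C-4; a methyl group at C-4.
Substituent prefixes are cited in alphabetical order (multiplying prefixes like di-/tri- are ignored for ordering).
Putting it together: 5-chloro-4-ethyl-4-methyloctanal.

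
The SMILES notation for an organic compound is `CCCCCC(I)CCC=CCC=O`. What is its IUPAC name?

7-iodododec-3-enal

The longest chain bearing the –CHO group and the multiple bond is 12 carbons long (dodecane).
An aldehyde (terminal –CHO) is the principal characteristic group, giving the suffix -al.
A C=C double bond in the chain gives the infix -ene-.
Choose the numbering such that the aldehyde carbon is C-1 by definition.
That gives the double bond between C-3 and C-4; an iodo group at C-7.
Assembling the pieces gives 7-iodododec-3-enal.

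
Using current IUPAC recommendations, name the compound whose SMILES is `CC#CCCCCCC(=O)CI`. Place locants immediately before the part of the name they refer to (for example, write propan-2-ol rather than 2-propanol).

1-iododec-8-yn-2-one

The longest chain bearing the carbonyl and the multiple bond is 10 carbons long (decane).
The principal characteristic group is a ketone (C=O on an internal carbon), named with the suffix -one.
A C≡C triple bond in the chain gives the infix -yne-.
The numbering direction is chosen so that numbering from this end puts the carbonyl group at C-2 rather than C-9.
This places the carbonyl at C-2; the triple bond between C-8 and C-9; an iodo group at C-1.
The name is 1-iododec-8-yn-2-one.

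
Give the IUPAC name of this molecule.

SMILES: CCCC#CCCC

oct-4-yne

Counting along the main chain through the multiple bond gives 8 carbons: the parent is octane.
The chain contains a C≡C triple bond, so the unsaturation ending is -yne.
The molecule is symmetric, so either numbering direction gives the same locants.
With this numbering: the triple bond between C-4 and C-5.
Assembling the pieces gives oct-4-yne.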